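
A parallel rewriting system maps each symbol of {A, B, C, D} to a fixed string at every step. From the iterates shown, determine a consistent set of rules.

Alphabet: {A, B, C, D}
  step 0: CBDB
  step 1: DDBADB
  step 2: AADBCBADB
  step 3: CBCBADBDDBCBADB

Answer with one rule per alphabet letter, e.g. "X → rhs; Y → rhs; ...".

A->CB, B->DB, C->D, D->A

  step 2 ⇒ step 3: AADBCBADB ⇒ CB·CB·A·DB·D·DB·CB·A·DB
    A ↦ CB
    B ↦ DB
    C ↦ D
    D ↦ A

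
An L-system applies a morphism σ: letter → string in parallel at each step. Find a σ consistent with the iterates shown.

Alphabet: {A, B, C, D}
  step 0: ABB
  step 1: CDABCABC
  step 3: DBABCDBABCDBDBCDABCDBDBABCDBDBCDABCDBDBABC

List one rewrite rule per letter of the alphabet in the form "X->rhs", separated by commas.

  step 0 ⇒ step 1: ABB ⇒ CD·ABC·ABC
    A ↦ CD
    B ↦ ABC
    C ↦ DB  (constrained at step 1)
    D ↦ DB  (constrained at step 1)

A->CD, B->ABC, C->DB, D->DB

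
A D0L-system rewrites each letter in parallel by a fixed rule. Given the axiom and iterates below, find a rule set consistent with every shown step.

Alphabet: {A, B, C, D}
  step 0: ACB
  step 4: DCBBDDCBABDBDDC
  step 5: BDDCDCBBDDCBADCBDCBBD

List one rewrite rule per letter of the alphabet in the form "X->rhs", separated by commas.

A->BA, B->DC, C->D, D->B

  step 4 ⇒ step 5: DCBBDDCBABDBDDC ⇒ B·D·DC·DC·B·B·D·DC·BA·DC·B·DC·B·B·D
    A ↦ BA
    B ↦ DC
    C ↦ D
    D ↦ B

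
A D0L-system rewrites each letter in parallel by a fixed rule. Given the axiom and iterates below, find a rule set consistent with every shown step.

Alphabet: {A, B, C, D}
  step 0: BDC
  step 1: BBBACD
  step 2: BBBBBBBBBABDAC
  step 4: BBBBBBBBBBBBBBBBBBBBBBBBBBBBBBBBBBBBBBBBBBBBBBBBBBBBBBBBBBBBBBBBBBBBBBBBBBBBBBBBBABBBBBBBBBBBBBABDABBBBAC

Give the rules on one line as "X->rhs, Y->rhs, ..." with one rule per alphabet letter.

A->AB, B->BBB, C->D, D->AC

  step 1 ⇒ step 2: BBBACD ⇒ BBB·BBB·BBB·AB·D·AC
    A ↦ AB
    B ↦ BBB
    C ↦ D
    D ↦ AC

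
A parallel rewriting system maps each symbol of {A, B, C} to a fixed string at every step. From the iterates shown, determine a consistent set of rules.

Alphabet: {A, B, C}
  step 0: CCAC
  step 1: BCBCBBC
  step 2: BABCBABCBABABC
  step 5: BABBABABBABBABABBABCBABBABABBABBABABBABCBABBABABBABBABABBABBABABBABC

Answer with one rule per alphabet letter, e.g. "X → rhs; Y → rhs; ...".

A->B, B->BA, C->BC

  step 1 ⇒ step 2: BCBCBBC ⇒ BA·BC·BA·BC·BA·BA·BC
    B ↦ BA
    C ↦ BC
  step 0 ⇒ step 1: CCAC ⇒ BC·BC·B·BC
    A ↦ B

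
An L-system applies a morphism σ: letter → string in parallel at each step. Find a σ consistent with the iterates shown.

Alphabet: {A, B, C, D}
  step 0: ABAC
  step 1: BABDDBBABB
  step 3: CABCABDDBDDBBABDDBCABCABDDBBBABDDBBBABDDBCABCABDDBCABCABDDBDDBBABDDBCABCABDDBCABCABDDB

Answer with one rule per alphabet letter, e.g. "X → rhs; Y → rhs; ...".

  step 0 ⇒ step 1: ABAC ⇒ BAB·DDB·BAB·B
    A ↦ BAB
    B ↦ DDB
    C ↦ B
    D ↦ CAB  (constrained at step 1)

A->BAB, B->DDB, C->B, D->CAB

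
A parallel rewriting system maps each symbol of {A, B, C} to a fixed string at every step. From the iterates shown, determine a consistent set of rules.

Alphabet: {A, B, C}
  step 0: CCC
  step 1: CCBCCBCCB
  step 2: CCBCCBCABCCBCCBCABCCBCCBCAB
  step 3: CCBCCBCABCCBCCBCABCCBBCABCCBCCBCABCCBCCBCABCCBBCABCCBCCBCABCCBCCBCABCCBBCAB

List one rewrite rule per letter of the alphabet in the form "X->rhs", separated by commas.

A->B, B->CAB, C->CCB

  step 2 ⇒ step 3: CCBCCBCABCCBCCBCABCCBCCBCAB ⇒ CCB·CCB·CAB·CCB·CCB·CAB·CCB·B·CAB·CCB·CCB·CAB·CCB·CCB·CAB·CCB·B·CAB·CCB·CCB·CAB·CCB·CCB·CAB·CCB·B·CAB
    A ↦ B
    B ↦ CAB
    C ↦ CCB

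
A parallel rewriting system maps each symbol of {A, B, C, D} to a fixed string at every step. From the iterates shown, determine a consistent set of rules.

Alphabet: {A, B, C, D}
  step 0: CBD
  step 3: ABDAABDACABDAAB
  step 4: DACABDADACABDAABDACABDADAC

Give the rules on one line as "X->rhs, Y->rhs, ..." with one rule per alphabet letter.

  step 3 ⇒ step 4: ABDAABDACABDAAB ⇒ DA·C·AB·DA·DA·C·AB·DA·AB·DA·C·AB·DA·DA·C
    A ↦ DA
    B ↦ C
    C ↦ AB
    D ↦ AB

A->DA, B->C, C->AB, D->AB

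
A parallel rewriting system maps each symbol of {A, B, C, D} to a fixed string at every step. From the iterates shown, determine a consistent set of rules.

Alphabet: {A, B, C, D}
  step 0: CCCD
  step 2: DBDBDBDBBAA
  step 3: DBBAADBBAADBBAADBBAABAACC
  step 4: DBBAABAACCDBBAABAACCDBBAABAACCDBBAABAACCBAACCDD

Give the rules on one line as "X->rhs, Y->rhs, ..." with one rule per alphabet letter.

A->C, B->BAA, C->D, D->DB

  step 3 ⇒ step 4: DBBAADBBAADBBAADBBAABAACC ⇒ DB·BAA·BAA·C·C·DB·BAA·BAA·C·C·DB·BAA·BAA·C·C·DB·BAA·BAA·C·C·BAA·C·C·D·D
    A ↦ C
    B ↦ BAA
    C ↦ D
    D ↦ DB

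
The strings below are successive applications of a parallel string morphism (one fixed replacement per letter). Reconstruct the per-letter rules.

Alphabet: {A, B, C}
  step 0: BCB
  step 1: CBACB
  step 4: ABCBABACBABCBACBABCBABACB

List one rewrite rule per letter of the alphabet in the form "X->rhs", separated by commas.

  step 0 ⇒ step 1: BCB ⇒ CB·A·CB
    B ↦ CB
    C ↦ A
    A ↦ AB  (constrained at step 1)

A->AB, B->CB, C->A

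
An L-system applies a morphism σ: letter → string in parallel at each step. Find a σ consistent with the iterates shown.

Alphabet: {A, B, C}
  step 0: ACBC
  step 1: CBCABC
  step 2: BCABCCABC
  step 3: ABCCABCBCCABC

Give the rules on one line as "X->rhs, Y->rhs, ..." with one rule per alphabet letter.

  step 2 ⇒ step 3: BCABCCABC ⇒ A·BC·C·A·BC·BC·C·A·BC
    A ↦ C
    B ↦ A
    C ↦ BC

A->C, B->A, C->BC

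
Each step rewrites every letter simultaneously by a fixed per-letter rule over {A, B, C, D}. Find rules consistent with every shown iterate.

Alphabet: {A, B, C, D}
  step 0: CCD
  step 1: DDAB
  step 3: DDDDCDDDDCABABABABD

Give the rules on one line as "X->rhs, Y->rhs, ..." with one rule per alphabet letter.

A->DDD, B->DC, C->D, D->AB

  step 0 ⇒ step 1: CCD ⇒ D·D·AB
    C ↦ D
    D ↦ AB
    A ↦ DDD  (constrained at step 1)
    B ↦ DC  (constrained at step 1)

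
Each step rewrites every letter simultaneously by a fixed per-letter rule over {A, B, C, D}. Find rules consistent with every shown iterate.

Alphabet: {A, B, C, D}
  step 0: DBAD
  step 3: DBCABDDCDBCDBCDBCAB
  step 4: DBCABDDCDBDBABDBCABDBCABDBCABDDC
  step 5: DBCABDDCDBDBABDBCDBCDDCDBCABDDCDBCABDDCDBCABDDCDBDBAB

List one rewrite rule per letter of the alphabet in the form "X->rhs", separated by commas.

A->DD, B->C, C->AB, D->DB

  step 4 ⇒ step 5: DBCABDDCDBDBABDBCABDBCABDBCABDDC ⇒ DB·C·AB·DD·C·DB·DB·AB·DB·C·DB·C·DD·C·DB·C·AB·DD·C·DB·C·AB·DD·C·DB·C·AB·DD·C·DB·DB·AB
    A ↦ DD
    B ↦ C
    C ↦ AB
    D ↦ DB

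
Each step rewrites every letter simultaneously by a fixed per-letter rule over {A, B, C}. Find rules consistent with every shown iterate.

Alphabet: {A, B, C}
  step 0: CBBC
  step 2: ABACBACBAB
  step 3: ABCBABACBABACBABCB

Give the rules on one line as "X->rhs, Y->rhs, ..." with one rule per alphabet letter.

A->AB, B->CB, C->A

  step 2 ⇒ step 3: ABACBACBAB ⇒ AB·CB·AB·A·CB·AB·A·CB·AB·CB
    A ↦ AB
    B ↦ CB
    C ↦ A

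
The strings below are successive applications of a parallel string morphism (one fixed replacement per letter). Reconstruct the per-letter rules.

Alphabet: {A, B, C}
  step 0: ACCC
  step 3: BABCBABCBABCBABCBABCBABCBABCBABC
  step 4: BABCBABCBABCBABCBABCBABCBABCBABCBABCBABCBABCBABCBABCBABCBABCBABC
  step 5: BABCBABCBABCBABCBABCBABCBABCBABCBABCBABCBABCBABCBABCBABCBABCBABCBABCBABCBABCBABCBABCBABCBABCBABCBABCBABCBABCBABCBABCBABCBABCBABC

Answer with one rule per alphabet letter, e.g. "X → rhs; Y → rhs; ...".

A->BC, B->BA, C->BC

  step 4 ⇒ step 5: BABCBABCBABCBABCBABCBABCBABCBABCBABCBABCBABCBABCBABCBABCBABCBABC ⇒ BA·BC·BA·BC·BA·BC·BA·BC·BA·BC·BA·BC·BA·BC·BA·BC·BA·BC·BA·BC·BA·BC·BA·BC·BA·BC·BA·BC·BA·BC·BA·BC·BA·BC·BA·BC·BA·BC·BA·BC·BA·BC·BA·BC·BA·BC·BA·BC·BA·BC·BA·BC·BA·BC·BA·BC·BA·BC·BA·BC·BA·BC·BA·BC
    A ↦ BC
    B ↦ BA
    C ↦ BC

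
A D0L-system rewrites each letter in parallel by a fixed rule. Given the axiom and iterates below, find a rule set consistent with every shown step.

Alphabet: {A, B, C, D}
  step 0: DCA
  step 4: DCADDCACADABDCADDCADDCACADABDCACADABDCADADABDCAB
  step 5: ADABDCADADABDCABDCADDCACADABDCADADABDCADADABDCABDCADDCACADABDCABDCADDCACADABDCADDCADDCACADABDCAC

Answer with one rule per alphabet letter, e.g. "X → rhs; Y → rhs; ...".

  step 4 ⇒ step 5: DCADDCACADABDCADDCADDCACADABDCACADABDCADADABDCAB ⇒ AD·AB·DC·AD·AD·AB·DC·AB·DC·AD·DC·AC·AD·AB·DC·AD·AD·AB·DC·AD·AD·AB·DC·AB·DC·AD·DC·AC·AD·AB·DC·AB·DC·AD·DC·AC·AD·AB·DC·AD·DC·AD·DC·AC·AD·AB·DC·AC
    A ↦ DC
    B ↦ AC
    C ↦ AB
    D ↦ AD

A->DC, B->AC, C->AB, D->AD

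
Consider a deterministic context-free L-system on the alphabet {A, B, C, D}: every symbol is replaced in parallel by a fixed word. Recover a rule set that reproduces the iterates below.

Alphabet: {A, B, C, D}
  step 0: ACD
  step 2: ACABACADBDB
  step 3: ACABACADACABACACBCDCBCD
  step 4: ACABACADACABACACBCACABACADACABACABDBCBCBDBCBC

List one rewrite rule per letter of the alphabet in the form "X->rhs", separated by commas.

A->ACA, B->D, C->B, D->CBC

  step 3 ⇒ step 4: ACABACADACABACACBCDCBCD ⇒ ACA·B·ACA·D·ACA·B·ACA·CBC·ACA·B·ACA·D·ACA·B·ACA·B·D·B·CBC·B·D·B·CBC
    A ↦ ACA
    B ↦ D
    C ↦ B
    D ↦ CBC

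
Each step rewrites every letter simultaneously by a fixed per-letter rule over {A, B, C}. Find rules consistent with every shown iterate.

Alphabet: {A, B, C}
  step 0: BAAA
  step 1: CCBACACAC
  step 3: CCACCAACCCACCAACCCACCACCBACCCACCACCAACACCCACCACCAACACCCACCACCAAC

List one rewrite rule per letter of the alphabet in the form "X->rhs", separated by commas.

A->AC, B->CCB, C->CCA

  step 0 ⇒ step 1: BAAA ⇒ CCB·AC·AC·AC
    A ↦ AC
    B ↦ CCB
    C ↦ CCA  (constrained at step 1)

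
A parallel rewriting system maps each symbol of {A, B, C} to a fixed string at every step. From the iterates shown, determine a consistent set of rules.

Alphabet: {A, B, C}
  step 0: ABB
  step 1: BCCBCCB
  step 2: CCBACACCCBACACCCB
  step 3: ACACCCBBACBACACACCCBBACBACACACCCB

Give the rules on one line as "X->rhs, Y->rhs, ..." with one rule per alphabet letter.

A->B, B->CCB, C->AC

  step 2 ⇒ step 3: CCBACACCCBACACCCB ⇒ AC·AC·CCB·B·AC·B·AC·AC·AC·CCB·B·AC·B·AC·AC·AC·CCB
    A ↦ B
    B ↦ CCB
    C ↦ AC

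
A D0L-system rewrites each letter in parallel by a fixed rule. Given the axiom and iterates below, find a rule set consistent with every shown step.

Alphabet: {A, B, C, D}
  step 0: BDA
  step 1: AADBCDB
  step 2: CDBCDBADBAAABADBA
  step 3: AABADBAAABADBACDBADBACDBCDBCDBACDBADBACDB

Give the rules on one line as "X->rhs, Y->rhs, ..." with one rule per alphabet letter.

  step 2 ⇒ step 3: CDBCDBADBAAABADBA ⇒ AAB·ADB·A·AAB·ADB·A·CDB·ADB·A·CDB·CDB·CDB·A·CDB·ADB·A·CDB
    A ↦ CDB
    B ↦ A
    C ↦ AAB
    D ↦ ADB

A->CDB, B->A, C->AAB, D->ADB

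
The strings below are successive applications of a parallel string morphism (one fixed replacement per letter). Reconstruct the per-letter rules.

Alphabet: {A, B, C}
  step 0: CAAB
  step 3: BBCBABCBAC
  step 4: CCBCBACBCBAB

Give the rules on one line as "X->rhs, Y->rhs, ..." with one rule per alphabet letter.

  step 3 ⇒ step 4: BBCBABCBAC ⇒ C·C·B·C·BA·C·B·C·BA·B
    A ↦ BA
    B ↦ C
    C ↦ B

A->BA, B->C, C->B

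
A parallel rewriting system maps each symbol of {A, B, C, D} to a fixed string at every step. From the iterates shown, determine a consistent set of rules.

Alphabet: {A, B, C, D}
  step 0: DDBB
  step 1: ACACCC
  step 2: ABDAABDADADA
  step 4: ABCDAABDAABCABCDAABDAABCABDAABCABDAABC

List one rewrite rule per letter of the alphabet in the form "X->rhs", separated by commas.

A->AB, B->C, C->DA, D->AC

  step 1 ⇒ step 2: ACACCC ⇒ AB·DA·AB·DA·DA·DA
    A ↦ AB
    C ↦ DA
  step 0 ⇒ step 1: DDBB ⇒ AC·AC·C·C
    B ↦ C
  step 0 ⇒ step 1: DDBB ⇒ AC·AC·C·C
    D ↦ AC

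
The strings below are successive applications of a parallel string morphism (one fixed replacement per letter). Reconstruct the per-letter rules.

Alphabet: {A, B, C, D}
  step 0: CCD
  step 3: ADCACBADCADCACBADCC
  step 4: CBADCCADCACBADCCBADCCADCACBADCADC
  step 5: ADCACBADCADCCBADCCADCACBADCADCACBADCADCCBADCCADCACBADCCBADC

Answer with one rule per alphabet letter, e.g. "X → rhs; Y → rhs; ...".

  step 4 ⇒ step 5: CBADCCADCACBADCCBADCCADCACBADCADC ⇒ ADC·A·C·B·ADC·ADC·C·B·ADC·C·ADC·A·C·B·ADC·ADC·A·C·B·ADC·ADC·C·B·ADC·C·ADC·A·C·B·ADC·C·B·ADC
    A ↦ C
    B ↦ A
    C ↦ ADC
    D ↦ B

A->C, B->A, C->ADC, D->B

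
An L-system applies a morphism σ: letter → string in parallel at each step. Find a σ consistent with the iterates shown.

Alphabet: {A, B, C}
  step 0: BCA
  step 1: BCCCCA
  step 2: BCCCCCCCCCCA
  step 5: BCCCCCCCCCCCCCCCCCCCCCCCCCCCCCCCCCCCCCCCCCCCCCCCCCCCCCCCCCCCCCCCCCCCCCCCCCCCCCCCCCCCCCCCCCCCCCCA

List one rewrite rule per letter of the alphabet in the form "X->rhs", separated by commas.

A->CA, B->BC, C->CC

  step 1 ⇒ step 2: BCCCCA ⇒ BC·CC·CC·CC·CC·CA
    A ↦ CA
    B ↦ BC
    C ↦ CC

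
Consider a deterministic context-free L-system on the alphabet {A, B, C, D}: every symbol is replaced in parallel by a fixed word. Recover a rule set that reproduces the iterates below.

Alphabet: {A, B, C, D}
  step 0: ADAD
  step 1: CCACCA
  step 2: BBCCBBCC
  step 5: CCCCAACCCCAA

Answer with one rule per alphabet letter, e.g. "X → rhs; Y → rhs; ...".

  step 1 ⇒ step 2: CCACCA ⇒ B·B·CC·B·B·CC
    A ↦ CC
    C ↦ B
    B ↦ D  (constrained at step 2)
  step 0 ⇒ step 1: ADAD ⇒ CC·A·CC·A
    D ↦ A

A->CC, B->D, C->B, D->A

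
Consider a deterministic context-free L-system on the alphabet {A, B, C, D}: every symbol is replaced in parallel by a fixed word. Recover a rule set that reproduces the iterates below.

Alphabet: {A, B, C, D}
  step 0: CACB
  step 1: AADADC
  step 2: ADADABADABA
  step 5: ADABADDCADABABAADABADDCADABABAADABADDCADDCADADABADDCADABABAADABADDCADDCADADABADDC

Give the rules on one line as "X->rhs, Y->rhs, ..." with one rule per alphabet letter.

A->AD, B->DC, C->A, D->AB

  step 1 ⇒ step 2: AADADC ⇒ AD·AD·AB·AD·AB·A
    A ↦ AD
    C ↦ A
    D ↦ AB
  step 0 ⇒ step 1: CACB ⇒ A·AD·A·DC
    B ↦ DC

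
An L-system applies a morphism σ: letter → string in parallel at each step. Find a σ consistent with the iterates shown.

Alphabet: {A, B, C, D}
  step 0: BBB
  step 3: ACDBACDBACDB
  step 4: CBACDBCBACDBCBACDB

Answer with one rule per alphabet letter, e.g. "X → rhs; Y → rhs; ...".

A->CB, B->DB, C->A, D->C

  step 3 ⇒ step 4: ACDBACDBACDB ⇒ CB·A·C·DB·CB·A·C·DB·CB·A·C·DB
    A ↦ CB
    B ↦ DB
    C ↦ A
    D ↦ C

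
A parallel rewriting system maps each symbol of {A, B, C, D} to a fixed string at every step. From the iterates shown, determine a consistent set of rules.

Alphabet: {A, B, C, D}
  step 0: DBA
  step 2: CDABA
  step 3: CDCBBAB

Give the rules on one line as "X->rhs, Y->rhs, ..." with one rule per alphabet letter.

A->B, B->A, C->CD, D->CB

  step 2 ⇒ step 3: CDABA ⇒ CD·CB·B·A·B
    A ↦ B
    B ↦ A
    C ↦ CD
    D ↦ CB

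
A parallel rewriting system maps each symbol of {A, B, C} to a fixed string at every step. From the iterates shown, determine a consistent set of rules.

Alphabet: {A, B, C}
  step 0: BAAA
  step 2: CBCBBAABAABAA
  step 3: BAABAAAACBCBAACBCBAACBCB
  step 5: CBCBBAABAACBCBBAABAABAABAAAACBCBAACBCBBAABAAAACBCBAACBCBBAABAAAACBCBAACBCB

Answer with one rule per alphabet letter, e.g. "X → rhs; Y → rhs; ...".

  step 2 ⇒ step 3: CBCBBAABAABAA ⇒ B·AA·B·AA·AA·CB·CB·AA·CB·CB·AA·CB·CB
    A ↦ CB
    B ↦ AA
    C ↦ B

A->CB, B->AA, C->B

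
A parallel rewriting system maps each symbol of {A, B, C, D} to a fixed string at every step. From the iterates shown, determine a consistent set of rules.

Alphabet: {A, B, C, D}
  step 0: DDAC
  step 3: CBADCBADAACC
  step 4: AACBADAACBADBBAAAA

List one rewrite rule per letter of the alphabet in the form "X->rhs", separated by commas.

A->B, B->C, C->AA, D->AD

  step 3 ⇒ step 4: CBADCBADAACC ⇒ AA·C·B·AD·AA·C·B·AD·B·B·AA·AA
    A ↦ B
    B ↦ C
    C ↦ AA
    D ↦ AD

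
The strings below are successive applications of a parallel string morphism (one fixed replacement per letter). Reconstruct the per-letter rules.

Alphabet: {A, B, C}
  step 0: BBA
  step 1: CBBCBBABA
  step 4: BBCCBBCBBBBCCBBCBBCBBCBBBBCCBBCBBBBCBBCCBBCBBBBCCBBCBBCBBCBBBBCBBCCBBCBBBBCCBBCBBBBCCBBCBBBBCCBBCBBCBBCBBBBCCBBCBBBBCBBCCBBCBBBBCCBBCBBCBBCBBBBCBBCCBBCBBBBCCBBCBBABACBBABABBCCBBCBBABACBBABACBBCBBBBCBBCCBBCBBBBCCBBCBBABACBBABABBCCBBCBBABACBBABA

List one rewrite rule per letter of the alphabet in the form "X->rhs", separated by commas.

A->ABA, B->CBB, C->BBC

  step 0 ⇒ step 1: BBA ⇒ CBB·CBB·ABA
    A ↦ ABA
    B ↦ CBB
    C ↦ BBC  (constrained at step 1)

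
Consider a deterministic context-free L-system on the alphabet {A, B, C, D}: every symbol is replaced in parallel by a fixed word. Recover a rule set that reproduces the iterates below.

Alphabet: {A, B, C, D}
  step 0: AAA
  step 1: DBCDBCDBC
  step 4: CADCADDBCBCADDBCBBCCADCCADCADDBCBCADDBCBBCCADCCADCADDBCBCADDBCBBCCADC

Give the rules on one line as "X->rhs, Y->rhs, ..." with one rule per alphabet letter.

  step 0 ⇒ step 1: AAA ⇒ DBC·DBC·DBC
    A ↦ DBC
    B ↦ C  (constrained at step 1)
    C ↦ CAD  (constrained at step 1)
    D ↦ B  (constrained at step 1)

A->DBC, B->C, C->CAD, D->B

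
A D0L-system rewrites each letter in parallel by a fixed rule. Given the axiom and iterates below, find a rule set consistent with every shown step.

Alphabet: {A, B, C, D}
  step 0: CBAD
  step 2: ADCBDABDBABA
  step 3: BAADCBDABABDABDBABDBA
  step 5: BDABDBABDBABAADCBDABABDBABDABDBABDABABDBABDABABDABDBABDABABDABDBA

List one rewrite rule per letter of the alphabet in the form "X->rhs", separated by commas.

A->BA, B->BD, C->DC, D->A

  step 2 ⇒ step 3: ADCBDABDBABA ⇒ BA·A·DC·BD·A·BA·BD·A·BD·BA·BD·BA
    A ↦ BA
    B ↦ BD
    C ↦ DC
    D ↦ A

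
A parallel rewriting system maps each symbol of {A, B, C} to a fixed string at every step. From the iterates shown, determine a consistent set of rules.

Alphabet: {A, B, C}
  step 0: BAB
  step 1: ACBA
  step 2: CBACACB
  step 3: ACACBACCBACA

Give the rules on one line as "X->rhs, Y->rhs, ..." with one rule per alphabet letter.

  step 2 ⇒ step 3: CBACACB ⇒ AC·A·CB·AC·CB·AC·A
    A ↦ CB
    B ↦ A
    C ↦ AC

A->CB, B->A, C->AC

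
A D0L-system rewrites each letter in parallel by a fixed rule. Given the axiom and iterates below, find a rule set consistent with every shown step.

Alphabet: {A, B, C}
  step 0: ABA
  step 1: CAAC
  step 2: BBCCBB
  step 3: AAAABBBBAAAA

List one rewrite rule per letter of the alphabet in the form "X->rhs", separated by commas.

A->C, B->AA, C->BB

  step 2 ⇒ step 3: BBCCBB ⇒ AA·AA·BB·BB·AA·AA
    B ↦ AA
    C ↦ BB
  step 0 ⇒ step 1: ABA ⇒ C·AA·C
    A ↦ C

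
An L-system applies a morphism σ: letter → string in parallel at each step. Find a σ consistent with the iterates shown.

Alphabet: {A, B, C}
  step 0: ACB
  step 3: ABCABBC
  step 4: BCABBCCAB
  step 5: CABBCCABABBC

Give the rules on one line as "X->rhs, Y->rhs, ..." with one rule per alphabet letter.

  step 4 ⇒ step 5: BCABBCCAB ⇒ C·AB·B·C·C·AB·AB·B·C
    A ↦ B
    B ↦ C
    C ↦ AB

A->B, B->C, C->AB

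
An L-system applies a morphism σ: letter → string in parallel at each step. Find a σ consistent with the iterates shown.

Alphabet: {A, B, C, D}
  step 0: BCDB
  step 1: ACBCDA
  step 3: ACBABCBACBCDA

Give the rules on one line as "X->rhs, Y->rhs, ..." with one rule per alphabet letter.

  step 0 ⇒ step 1: BCDB ⇒ A·CB·CD·A
    B ↦ A
    C ↦ CB
    D ↦ CD
    A ↦ B  (constrained at step 1)

A->B, B->A, C->CB, D->CD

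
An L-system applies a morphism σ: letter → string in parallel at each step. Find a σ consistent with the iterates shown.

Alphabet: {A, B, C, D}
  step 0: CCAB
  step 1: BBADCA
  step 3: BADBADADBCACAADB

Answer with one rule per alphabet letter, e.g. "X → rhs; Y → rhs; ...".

  step 0 ⇒ step 1: CCAB ⇒ B·B·AD·CA
    A ↦ AD
    B ↦ CA
    C ↦ B
    D ↦ B  (constrained at step 1)

A->AD, B->CA, C->B, D->B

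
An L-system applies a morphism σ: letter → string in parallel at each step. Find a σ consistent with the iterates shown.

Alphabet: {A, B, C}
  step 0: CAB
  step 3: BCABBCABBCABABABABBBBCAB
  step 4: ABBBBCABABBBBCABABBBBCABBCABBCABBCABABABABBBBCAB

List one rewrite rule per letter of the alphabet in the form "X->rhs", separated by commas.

A->BC, B->AB, C->BB

  step 3 ⇒ step 4: BCABBCABBCABABABABBBBCAB ⇒ AB·BB·BC·AB·AB·BB·BC·AB·AB·BB·BC·AB·BC·AB·BC·AB·BC·AB·AB·AB·AB·BB·BC·AB
    A ↦ BC
    B ↦ AB
    C ↦ BB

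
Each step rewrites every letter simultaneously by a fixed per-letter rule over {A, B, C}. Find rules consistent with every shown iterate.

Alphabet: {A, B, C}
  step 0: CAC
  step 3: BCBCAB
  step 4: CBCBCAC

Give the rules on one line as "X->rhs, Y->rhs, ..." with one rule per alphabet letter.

A->CA, B->C, C->B

  step 3 ⇒ step 4: BCBCAB ⇒ C·B·C·B·CA·C
    A ↦ CA
    B ↦ C
    C ↦ B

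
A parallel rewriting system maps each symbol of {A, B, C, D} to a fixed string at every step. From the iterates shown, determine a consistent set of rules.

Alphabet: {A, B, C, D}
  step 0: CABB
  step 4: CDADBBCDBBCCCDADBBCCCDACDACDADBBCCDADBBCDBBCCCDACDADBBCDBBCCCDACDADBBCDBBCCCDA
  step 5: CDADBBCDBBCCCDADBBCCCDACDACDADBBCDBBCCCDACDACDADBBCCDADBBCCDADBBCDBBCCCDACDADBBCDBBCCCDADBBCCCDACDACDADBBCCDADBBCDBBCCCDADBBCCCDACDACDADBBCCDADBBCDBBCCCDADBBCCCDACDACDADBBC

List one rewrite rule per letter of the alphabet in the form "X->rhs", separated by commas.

  step 4 ⇒ step 5: CDADBBCDBBCCCDADBBCCCDACDACDADBBCCDADBBCDBBCCCDACDADBBCDBBCCCDACDADBBCDBBCCCDA ⇒ CDA·DBB·C·DBB·C·C·CDA·DBB·C·C·CDA·CDA·CDA·DBB·C·DBB·C·C·CDA·CDA·CDA·DBB·C·CDA·DBB·C·CDA·DBB·C·DBB·C·C·CDA·CDA·DBB·C·DBB·C·C·CDA·DBB·C·C·CDA·CDA·CDA·DBB·C·CDA·DBB·C·DBB·C·C·CDA·DBB·C·C·CDA·CDA·CDA·DBB·C·CDA·DBB·C·DBB·C·C·CDA·DBB·C·C·CDA·CDA·CDA·DBB·C
    A ↦ C
    B ↦ C
    C ↦ CDA
    D ↦ DBB

A->C, B->C, C->CDA, D->DBB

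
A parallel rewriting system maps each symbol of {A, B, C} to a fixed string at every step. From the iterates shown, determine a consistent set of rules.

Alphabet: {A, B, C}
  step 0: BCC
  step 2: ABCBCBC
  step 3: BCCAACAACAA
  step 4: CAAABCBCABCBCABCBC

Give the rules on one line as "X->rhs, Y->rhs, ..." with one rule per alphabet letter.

A->BC, B->CA, C->A

  step 3 ⇒ step 4: BCCAACAACAA ⇒ CA·A·A·BC·BC·A·BC·BC·A·BC·BC
    A ↦ BC
    B ↦ CA
    C ↦ A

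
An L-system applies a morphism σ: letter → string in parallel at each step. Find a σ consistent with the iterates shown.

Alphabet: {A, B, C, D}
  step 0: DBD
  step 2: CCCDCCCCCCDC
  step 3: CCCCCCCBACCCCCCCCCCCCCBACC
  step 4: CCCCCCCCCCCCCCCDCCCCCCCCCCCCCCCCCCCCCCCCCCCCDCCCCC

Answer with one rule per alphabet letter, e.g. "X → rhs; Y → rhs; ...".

  step 3 ⇒ step 4: CCCCCCCBACCCCCCCCCCCCCBACC ⇒ CC·CC·CC·CC·CC·CC·CC·C·DC·CC·CC·CC·CC·CC·CC·CC·CC·CC·CC·CC·CC·CC·C·DC·CC·CC
    A ↦ DC
    B ↦ C
    C ↦ CC
  step 2 ⇒ step 3: CCCDCCCCCCDC ⇒ CC·CC·CC·CBA·CC·CC·CC·CC·CC·CC·CBA·CC
    D ↦ CBA

A->DC, B->C, C->CC, D->CBA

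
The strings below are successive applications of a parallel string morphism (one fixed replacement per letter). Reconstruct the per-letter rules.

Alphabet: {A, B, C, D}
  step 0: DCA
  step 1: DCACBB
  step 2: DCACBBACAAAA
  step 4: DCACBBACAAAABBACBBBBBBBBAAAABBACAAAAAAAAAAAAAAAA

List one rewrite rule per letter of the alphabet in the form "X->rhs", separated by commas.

A->BB, B->AA, C->AC, D->DC

  step 1 ⇒ step 2: DCACBB ⇒ DC·AC·BB·AC·AA·AA
    A ↦ BB
    B ↦ AA
    C ↦ AC
    D ↦ DC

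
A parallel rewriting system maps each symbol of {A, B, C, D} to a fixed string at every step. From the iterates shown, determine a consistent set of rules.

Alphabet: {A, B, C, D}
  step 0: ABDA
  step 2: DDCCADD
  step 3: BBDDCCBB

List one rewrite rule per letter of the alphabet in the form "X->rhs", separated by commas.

  step 2 ⇒ step 3: DDCCADD ⇒ B·B·D·D·CC·B·B
    A ↦ CC
    C ↦ D
    D ↦ B
    B ↦ A  (constrained at step 0)

A->CC, B->A, C->D, D->B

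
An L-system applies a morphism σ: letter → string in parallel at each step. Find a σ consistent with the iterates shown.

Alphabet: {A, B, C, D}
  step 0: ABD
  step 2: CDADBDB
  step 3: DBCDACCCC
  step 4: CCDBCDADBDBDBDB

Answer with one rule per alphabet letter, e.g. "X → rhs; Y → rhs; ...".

  step 3 ⇒ step 4: DBCDACCCC ⇒ C·C·DB·C·DA·DB·DB·DB·DB
    A ↦ DA
    B ↦ C
    C ↦ DB
    D ↦ C

A->DA, B->C, C->DB, D->C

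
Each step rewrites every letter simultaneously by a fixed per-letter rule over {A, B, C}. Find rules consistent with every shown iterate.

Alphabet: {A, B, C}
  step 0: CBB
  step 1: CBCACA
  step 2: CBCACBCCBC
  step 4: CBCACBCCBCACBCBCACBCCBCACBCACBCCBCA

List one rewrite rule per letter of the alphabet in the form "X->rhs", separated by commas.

A->C, B->CA, C->CB

  step 1 ⇒ step 2: CBCACA ⇒ CB·CA·CB·C·CB·C
    A ↦ C
    B ↦ CA
    C ↦ CB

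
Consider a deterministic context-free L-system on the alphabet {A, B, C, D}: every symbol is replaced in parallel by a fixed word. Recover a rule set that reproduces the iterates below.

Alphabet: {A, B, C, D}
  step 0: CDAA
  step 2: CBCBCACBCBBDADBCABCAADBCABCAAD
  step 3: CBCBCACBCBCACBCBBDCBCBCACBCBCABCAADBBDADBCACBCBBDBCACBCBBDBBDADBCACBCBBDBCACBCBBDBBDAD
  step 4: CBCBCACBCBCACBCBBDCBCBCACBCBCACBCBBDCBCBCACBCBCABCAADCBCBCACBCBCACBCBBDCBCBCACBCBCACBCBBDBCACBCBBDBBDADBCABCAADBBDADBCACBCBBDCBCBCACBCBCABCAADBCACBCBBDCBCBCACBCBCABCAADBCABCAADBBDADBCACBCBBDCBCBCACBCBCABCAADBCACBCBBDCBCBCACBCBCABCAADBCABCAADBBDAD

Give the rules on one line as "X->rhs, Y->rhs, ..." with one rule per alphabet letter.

  step 3 ⇒ step 4: CBCBCACBCBCACBCBBDCBCBCACBCBCABCAADBBDADBCACBCBBDBCACBCBBDBBDADBCACBCBBDBCACBCBBDBBDAD ⇒ CBC·BCA·CBC·BCA·CBC·BBD·CBC·BCA·CBC·BCA·CBC·BBD·CBC·BCA·CBC·BCA·BCA·AD·CBC·BCA·CBC·BCA·CBC·BBD·CBC·BCA·CBC·BCA·CBC·BBD·BCA·CBC·BBD·BBD·AD·BCA·BCA·AD·BBD·AD·BCA·CBC·BBD·CBC·BCA·CBC·BCA·BCA·AD·BCA·CBC·BBD·CBC·BCA·CBC·BCA·BCA·AD·BCA·BCA·AD·BBD·AD·BCA·CBC·BBD·CBC·BCA·CBC·BCA·BCA·AD·BCA·CBC·BBD·CBC·BCA·CBC·BCA·BCA·AD·BCA·BCA·AD·BBD·AD
    A ↦ BBD
    B ↦ BCA
    C ↦ CBC
    D ↦ AD

A->BBD, B->BCA, C->CBC, D->AD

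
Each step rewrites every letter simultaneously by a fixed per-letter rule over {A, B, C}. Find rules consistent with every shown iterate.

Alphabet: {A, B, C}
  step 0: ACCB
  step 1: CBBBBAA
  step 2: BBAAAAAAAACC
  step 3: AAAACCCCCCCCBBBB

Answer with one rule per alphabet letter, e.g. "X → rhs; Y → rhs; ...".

A->C, B->AA, C->BB

  step 2 ⇒ step 3: BBAAAAAAAACC ⇒ AA·AA·C·C·C·C·C·C·C·C·BB·BB
    A ↦ C
    B ↦ AA
    C ↦ BB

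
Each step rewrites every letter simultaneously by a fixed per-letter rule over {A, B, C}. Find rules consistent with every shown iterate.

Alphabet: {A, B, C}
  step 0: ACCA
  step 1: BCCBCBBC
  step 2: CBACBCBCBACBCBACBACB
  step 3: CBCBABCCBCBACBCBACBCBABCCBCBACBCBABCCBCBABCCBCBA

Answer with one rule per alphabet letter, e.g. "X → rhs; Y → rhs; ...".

  step 2 ⇒ step 3: CBACBCBCBACBCBACBACB ⇒ CB·CBA·BC·CB·CBA·CB·CBA·CB·CBA·BC·CB·CBA·CB·CBA·BC·CB·CBA·BC·CB·CBA
    A ↦ BC
    B ↦ CBA
    C ↦ CB

A->BC, B->CBA, C->CB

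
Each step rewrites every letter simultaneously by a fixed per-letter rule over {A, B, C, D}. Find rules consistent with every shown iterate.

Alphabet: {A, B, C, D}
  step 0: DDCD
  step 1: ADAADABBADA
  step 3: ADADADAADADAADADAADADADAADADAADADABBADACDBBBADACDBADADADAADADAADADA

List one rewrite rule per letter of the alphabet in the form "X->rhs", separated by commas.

  step 0 ⇒ step 1: DDCD ⇒ ADA·ADA·BB·ADA
    C ↦ BB
    D ↦ ADA
    A ↦ DA  (constrained at step 1)
    B ↦ CDB  (constrained at step 1)

A->DA, B->CDB, C->BB, D->ADA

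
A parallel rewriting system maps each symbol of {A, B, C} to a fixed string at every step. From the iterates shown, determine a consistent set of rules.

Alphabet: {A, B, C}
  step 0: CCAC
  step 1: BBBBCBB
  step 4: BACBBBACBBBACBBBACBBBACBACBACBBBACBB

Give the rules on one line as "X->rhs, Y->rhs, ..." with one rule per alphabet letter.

A->C, B->BA, C->BB

  step 0 ⇒ step 1: CCAC ⇒ BB·BB·C·BB
    A ↦ C
    C ↦ BB
    B ↦ BA  (constrained at step 1)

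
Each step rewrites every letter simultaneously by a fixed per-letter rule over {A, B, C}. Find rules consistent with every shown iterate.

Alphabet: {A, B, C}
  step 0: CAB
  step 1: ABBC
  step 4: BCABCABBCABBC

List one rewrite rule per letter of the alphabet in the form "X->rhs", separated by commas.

A->B, B->BC, C->A

  step 0 ⇒ step 1: CAB ⇒ A·B·BC
    A ↦ B
    B ↦ BC
    C ↦ A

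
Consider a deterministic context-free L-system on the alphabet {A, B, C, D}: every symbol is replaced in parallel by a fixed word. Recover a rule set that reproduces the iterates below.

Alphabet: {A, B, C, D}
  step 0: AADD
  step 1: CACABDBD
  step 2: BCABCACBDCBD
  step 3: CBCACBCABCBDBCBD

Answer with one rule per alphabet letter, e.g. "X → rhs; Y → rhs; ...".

  step 2 ⇒ step 3: BCABCACBDCBD ⇒ C·B·CA·C·B·CA·B·C·BD·B·C·BD
    A ↦ CA
    B ↦ C
    C ↦ B
    D ↦ BD

A->CA, B->C, C->B, D->BD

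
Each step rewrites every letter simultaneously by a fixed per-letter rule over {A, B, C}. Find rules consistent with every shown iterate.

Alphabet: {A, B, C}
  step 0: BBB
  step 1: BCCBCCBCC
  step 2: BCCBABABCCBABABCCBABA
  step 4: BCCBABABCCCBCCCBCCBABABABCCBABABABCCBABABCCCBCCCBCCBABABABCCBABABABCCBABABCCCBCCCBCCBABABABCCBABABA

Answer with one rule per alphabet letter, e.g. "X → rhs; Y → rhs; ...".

A->C, B->BCC, C->BA

  step 1 ⇒ step 2: BCCBCCBCC ⇒ BCC·BA·BA·BCC·BA·BA·BCC·BA·BA
    B ↦ BCC
    C ↦ BA
    A ↦ C  (constrained at step 2)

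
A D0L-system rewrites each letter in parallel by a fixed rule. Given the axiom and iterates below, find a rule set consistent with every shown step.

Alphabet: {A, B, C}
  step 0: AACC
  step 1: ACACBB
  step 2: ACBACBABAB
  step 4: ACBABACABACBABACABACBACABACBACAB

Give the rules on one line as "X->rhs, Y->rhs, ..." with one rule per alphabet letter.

A->AC, B->AB, C->B

  step 1 ⇒ step 2: ACACBB ⇒ AC·B·AC·B·AB·AB
    A ↦ AC
    B ↦ AB
    C ↦ B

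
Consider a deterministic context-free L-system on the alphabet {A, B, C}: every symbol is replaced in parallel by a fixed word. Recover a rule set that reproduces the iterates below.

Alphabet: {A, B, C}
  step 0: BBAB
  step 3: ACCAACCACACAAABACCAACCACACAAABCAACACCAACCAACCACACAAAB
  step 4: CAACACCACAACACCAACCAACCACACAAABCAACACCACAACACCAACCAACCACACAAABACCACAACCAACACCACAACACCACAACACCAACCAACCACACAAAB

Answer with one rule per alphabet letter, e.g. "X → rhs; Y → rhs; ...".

  step 3 ⇒ step 4: ACCAACCACACAAABACCAACCACACAAABCAACACCAACCAACCACACAAAB ⇒ CA·AC·AC·CA·CA·AC·AC·CA·AC·CA·AC·CA·CA·CA·AAB·CA·AC·AC·CA·CA·AC·AC·CA·AC·CA·AC·CA·CA·CA·AAB·AC·CA·CA·AC·CA·AC·AC·CA·CA·AC·AC·CA·CA·AC·AC·CA·AC·CA·AC·CA·CA·CA·AAB
    A ↦ CA
    B ↦ AAB
    C ↦ AC

A->CA, B->AAB, C->AC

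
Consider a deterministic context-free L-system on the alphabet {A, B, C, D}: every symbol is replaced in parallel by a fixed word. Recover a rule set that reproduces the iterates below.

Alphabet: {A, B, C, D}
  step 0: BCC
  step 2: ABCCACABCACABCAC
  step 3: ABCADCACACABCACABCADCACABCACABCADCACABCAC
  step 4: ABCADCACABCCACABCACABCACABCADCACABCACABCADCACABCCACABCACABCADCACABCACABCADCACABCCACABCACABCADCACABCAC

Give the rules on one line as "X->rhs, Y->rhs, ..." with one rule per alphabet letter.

  step 3 ⇒ step 4: ABCADCACACABCACABCADCACABCACABCADCACABCAC ⇒ ABC·ADC·AC·ABC·C·AC·ABC·AC·ABC·AC·ABC·ADC·AC·ABC·AC·ABC·ADC·AC·ABC·C·AC·ABC·AC·ABC·ADC·AC·ABC·AC·ABC·ADC·AC·ABC·C·AC·ABC·AC·ABC·ADC·AC·ABC·AC
    A ↦ ABC
    B ↦ ADC
    C ↦ AC
    D ↦ C

A->ABC, B->ADC, C->AC, D->C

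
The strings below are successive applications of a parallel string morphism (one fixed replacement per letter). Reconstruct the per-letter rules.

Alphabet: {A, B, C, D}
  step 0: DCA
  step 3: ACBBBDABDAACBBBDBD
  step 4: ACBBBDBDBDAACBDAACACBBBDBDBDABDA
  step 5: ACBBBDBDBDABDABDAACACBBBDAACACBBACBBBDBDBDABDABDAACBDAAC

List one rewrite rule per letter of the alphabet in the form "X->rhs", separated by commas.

  step 4 ⇒ step 5: ACBBBDBDBDAACBDAACACBBBDBDBDABDA ⇒ AC·BB·BD·BD·BD·A·BD·A·BD·A·AC·AC·BB·BD·A·AC·AC·BB·AC·BB·BD·BD·BD·A·BD·A·BD·A·AC·BD·A·AC
    A ↦ AC
    B ↦ BD
    C ↦ BB
    D ↦ A

A->AC, B->BD, C->BB, D->A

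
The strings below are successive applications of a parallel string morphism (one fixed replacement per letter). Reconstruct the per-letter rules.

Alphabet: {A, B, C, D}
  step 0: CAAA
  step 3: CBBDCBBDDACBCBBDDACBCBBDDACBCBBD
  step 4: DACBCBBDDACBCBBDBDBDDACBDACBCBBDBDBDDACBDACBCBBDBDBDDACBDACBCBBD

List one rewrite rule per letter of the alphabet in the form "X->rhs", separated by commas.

  step 3 ⇒ step 4: CBBDCBBDDACBCBBDDACBCBBDDACBCBBD ⇒ DA·CB·CB·BD·DA·CB·CB·BD·BD·BD·DA·CB·DA·CB·CB·BD·BD·BD·DA·CB·DA·CB·CB·BD·BD·BD·DA·CB·DA·CB·CB·BD
    A ↦ BD
    B ↦ CB
    C ↦ DA
    D ↦ BD

A->BD, B->CB, C->DA, D->BD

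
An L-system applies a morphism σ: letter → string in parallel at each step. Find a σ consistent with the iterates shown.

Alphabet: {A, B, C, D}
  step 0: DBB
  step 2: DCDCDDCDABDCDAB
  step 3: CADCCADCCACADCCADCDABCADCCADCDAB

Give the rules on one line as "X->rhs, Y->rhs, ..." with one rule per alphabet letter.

  step 2 ⇒ step 3: DCDCDDCDABDCDAB ⇒ CA·DC·CA·DC·CA·CA·DC·CA·DCD·AB·CA·DC·CA·DCD·AB
    A ↦ DCD
    B ↦ AB
    C ↦ DC
    D ↦ CA

A->DCD, B->AB, C->DC, D->CA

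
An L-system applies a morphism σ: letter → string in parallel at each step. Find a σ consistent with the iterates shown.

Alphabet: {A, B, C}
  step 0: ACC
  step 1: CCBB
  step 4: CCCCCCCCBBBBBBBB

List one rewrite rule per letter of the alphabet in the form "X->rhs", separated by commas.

  step 0 ⇒ step 1: ACC ⇒ CC·B·B
    A ↦ CC
    C ↦ B
    B ↦ AA  (constrained at step 1)

A->CC, B->AA, C->B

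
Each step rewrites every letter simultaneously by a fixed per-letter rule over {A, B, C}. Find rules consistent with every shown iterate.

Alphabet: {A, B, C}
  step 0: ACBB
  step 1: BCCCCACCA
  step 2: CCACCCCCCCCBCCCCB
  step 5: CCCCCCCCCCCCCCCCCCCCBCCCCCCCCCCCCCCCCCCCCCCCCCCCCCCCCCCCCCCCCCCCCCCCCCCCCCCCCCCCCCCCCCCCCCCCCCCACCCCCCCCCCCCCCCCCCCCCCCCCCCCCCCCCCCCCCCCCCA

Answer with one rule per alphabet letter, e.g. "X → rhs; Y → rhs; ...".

A->B, B->CCA, C->CC

  step 1 ⇒ step 2: BCCCCACCA ⇒ CCA·CC·CC·CC·CC·B·CC·CC·B
    A ↦ B
    B ↦ CCA
    C ↦ CC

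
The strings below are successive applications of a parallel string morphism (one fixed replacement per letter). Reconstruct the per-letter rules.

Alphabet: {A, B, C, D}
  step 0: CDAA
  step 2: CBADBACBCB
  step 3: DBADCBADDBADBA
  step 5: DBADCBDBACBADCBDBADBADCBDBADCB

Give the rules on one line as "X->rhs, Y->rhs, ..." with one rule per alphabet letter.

A->D, B->A, C->DB, D->CB

  step 2 ⇒ step 3: CBADBACBCB ⇒ DB·A·D·CB·A·D·DB·A·DB·A
    A ↦ D
    B ↦ A
    C ↦ DB
    D ↦ CB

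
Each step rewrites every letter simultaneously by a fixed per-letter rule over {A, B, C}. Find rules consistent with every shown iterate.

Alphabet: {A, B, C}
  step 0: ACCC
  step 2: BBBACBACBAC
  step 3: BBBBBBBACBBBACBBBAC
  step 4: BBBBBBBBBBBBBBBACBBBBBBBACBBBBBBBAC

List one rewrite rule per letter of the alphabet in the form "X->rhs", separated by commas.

A->B, B->BB, C->AC

  step 3 ⇒ step 4: BBBBBBBACBBBACBBBAC ⇒ BB·BB·BB·BB·BB·BB·BB·B·AC·BB·BB·BB·B·AC·BB·BB·BB·B·AC
    A ↦ B
    B ↦ BB
    C ↦ AC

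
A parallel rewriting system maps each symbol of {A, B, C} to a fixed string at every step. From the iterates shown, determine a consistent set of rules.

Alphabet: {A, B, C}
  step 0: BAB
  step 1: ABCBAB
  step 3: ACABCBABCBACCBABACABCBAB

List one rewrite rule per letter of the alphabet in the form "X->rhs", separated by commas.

A->CB, B->AB, C->AC

  step 0 ⇒ step 1: BAB ⇒ AB·CB·AB
    A ↦ CB
    B ↦ AB
    C ↦ AC  (constrained at step 1)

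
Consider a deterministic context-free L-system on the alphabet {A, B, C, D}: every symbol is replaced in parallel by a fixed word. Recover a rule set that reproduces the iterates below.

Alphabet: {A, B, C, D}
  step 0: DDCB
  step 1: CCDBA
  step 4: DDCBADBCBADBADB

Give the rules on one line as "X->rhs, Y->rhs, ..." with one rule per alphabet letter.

A->DB, B->BA, C->D, D->C

  step 0 ⇒ step 1: DDCB ⇒ C·C·D·BA
    B ↦ BA
    C ↦ D
    D ↦ C
    A ↦ DB  (constrained at step 1)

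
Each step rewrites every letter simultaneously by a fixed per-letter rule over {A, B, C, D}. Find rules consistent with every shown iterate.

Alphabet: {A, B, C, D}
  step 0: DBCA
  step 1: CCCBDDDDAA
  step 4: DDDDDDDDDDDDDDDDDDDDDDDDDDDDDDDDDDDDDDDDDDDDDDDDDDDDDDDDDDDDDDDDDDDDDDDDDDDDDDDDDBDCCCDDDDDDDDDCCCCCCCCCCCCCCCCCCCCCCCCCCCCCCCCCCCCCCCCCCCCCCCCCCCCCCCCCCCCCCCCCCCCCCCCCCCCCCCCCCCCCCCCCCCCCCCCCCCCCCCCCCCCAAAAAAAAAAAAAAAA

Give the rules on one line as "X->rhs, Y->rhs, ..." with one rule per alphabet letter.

A->AA, B->BD, C->DDD, D->CCC

  step 0 ⇒ step 1: DBCA ⇒ CCC·BD·DDD·AA
    A ↦ AA
    B ↦ BD
    C ↦ DDD
    D ↦ CCC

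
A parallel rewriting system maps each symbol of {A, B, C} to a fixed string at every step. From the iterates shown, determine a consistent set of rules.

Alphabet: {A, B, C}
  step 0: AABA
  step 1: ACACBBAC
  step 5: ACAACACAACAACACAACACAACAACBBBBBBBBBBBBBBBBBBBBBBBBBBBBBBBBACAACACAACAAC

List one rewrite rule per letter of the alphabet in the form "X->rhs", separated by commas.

A->AC, B->BB, C->A

  step 0 ⇒ step 1: AABA ⇒ AC·AC·BB·AC
    A ↦ AC
    B ↦ BB
    C ↦ A  (constrained at step 1)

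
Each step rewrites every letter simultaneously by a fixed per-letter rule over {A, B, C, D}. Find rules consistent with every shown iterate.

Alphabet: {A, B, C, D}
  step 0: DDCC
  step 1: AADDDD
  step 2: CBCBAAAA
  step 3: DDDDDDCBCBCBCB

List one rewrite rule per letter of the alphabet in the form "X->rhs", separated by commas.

A->CB, B->D, C->DD, D->A

  step 2 ⇒ step 3: CBCBAAAA ⇒ DD·D·DD·D·CB·CB·CB·CB
    A ↦ CB
    B ↦ D
    C ↦ DD
  step 0 ⇒ step 1: DDCC ⇒ A·A·DD·DD
    D ↦ A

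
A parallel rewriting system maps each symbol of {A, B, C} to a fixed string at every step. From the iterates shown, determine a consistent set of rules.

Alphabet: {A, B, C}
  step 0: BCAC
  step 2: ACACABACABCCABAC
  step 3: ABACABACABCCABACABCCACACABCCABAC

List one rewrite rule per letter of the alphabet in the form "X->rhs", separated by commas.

  step 2 ⇒ step 3: ACACABACABCCABAC ⇒ AB·AC·AB·AC·AB·CC·AB·AC·AB·CC·AC·AC·AB·CC·AB·AC
    A ↦ AB
    B ↦ CC
    C ↦ AC

A->AB, B->CC, C->AC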